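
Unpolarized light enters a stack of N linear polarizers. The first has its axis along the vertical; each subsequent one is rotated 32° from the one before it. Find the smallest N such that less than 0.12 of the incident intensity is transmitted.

First polarizer halves the unpolarized light: factor 1/2.
Each further stage multiplies by cos²(32°) = 0.7192.
After N polarizers: T = 0.5·0.7192^(N−1). Require T < 0.12 ⇒ N−1 > ln(0.12/0.5)/ln(0.7192) = 4.33, so N−1 ≥ 5 and N = 6.
Check: N=6 gives T = 0.0962 < 0.12; N=5 gives T = 0.1338.

N = 6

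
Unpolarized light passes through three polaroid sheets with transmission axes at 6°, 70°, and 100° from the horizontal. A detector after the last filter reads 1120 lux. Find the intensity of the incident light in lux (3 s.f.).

I₀ ≈ 1.55e4 lux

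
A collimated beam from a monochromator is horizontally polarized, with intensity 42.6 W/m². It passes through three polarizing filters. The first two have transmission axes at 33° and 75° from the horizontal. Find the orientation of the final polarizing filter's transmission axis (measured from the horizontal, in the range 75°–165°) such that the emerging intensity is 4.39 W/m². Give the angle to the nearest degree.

θ ≈ 134°

I₁ = I₀ cos²(33° − 0°) = I₀ cos²(33°) = 0.7034 I₀.
I₂ = I₁ cos²(75° − 33°) = 0.7034 I₀ · cos²(42°) = 0.3884 I₀.
Target fraction: 4.39 / 42.6 W/m² = 0.1031 of I₀.
Need I₃/I₀ = 0.1031, so cos²(θ − 75°) = 0.1031 / 0.3884 = 0.2653.
θ − 75° = arccos(√0.2653) = 59.0°, giving θ ≈ 75 + 59.0 = 134.0°.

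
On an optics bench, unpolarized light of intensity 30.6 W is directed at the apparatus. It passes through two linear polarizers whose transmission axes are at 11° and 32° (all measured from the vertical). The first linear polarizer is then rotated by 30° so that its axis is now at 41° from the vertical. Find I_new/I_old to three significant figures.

I_new/I_old ≈ 1.12

Before rotation:
Unpolarized light through the first polarizer → I₁ = ½ I₀, now polarized at 11°.
I₂ = I₁ cos²(32° − 11°) = 0.5 I₀ · cos²(21°) = 0.4358 I₀.
After rotation:
Unpolarized light through the first polarizer → I₁ = ½ I₀, now polarized at 41°.
I₂ = I₁ cos²(32° − 41°) = 0.5 I₀ · cos²(9°) = 0.4878 I₀.
Ratio = 0.4878 / 0.4358 = 1.119.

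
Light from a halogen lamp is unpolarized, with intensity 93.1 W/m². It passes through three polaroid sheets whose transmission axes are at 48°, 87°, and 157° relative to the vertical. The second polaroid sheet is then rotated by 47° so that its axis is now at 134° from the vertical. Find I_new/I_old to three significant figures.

Before rotation:
Unpolarized light through the first polarizer → I₁ = ½ I₀, now polarized at 48°.
I₂ = I₁ cos²(87° − 48°) = 0.5 I₀ · cos²(39°) = 0.302 I₀.
I₃ = I₂ cos²(157° − 87°) = 0.302 I₀ · cos²(70°) = 0.03532 I₀.
After rotation:
Unpolarized light through the first polarizer → I₁ = ½ I₀, now polarized at 48°.
I₂ = I₁ cos²(134° − 48°) = 0.5 I₀ · cos²(86°) = 0.002433 I₀.
I₃ = I₂ cos²(157° − 134°) = 0.002433 I₀ · cos²(23°) = 0.002062 I₀.
Ratio = 0.002062 / 0.03532 = 0.05836.

I_new/I_old ≈ 0.0584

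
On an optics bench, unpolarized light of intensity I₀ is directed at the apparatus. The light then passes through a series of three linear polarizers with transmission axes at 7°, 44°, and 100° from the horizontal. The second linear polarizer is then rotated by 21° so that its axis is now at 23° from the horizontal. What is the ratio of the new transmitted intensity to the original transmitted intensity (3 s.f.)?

I_new/I_old ≈ 0.234

Before rotation:
Unpolarized light through the first polarizer → I₁ = ½ I₀, now polarized at 7°.
I₂ = I₁ cos²(44° − 7°) = 0.5 I₀ · cos²(37°) = 0.3189 I₀.
I₃ = I₂ cos²(100° − 44°) = 0.3189 I₀ · cos²(56°) = 0.09972 I₀.
After rotation:
Unpolarized light through the first polarizer → I₁ = ½ I₀, now polarized at 7°.
I₂ = I₁ cos²(23° − 7°) = 0.5 I₀ · cos²(16°) = 0.462 I₀.
I₃ = I₂ cos²(100° − 23°) = 0.462 I₀ · cos²(77°) = 0.02338 I₀.
Ratio = 0.02338 / 0.09972 = 0.2344.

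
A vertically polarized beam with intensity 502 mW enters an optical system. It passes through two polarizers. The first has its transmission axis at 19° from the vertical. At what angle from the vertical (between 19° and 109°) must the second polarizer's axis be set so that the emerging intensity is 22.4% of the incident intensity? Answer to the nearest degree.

θ ≈ 79°

I₁ = I₀ cos²(19° − 0°) = I₀ cos²(19°) = 0.894 I₀.
Need I₂/I₀ = 0.224, so cos²(θ − 19°) = 0.224 / 0.894 = 0.2506.
θ − 19° = arccos(√0.2506) = 60.0°, giving θ ≈ 19 + 60.0 = 79.0°.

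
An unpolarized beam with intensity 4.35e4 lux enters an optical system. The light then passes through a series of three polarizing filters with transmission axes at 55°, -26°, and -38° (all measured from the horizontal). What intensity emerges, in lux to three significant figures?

Unpolarized light through the first polarizer → I₁ = 4.35e4 lux/2 = 2.175e+04 lux, polarized at 55°.
I₂ = I₁ · cos²(81°) = 2.175e+04 · 0.02447 = 532.3 lux.
I₃ = I₂ · cos²(12°) = 532.3 · 0.9568 = 509.3 lux.

I ≈ 509 lux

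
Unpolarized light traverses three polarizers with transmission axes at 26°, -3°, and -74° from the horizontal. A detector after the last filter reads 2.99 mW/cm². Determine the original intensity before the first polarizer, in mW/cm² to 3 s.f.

I₀ ≈ 73.8 mW/cm²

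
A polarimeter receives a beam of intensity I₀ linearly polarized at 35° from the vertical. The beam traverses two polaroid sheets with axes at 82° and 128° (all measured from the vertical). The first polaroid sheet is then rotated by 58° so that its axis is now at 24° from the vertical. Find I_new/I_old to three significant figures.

I_new/I_old ≈ 0.251

Before rotation:
By Malus's law, I₁ = I₀ cos²(82° − 35°) = I₀ cos²(47°) = 0.4651 I₀.
I₂ = I₁ cos²(128° − 82°) = 0.4651 I₀ · cos²(46°) = 0.2244 I₀.
After rotation:
I₁ = I₀ cos²(24° − 35°) = I₀ cos²(11°) = 0.9636 I₀.
Angle between axes 1 and 2: 76°. I₂ = 0.9636 I₀ · cos²(76°) = 0.0564 I₀.
Ratio = 0.0564 / 0.2244 = 0.2513.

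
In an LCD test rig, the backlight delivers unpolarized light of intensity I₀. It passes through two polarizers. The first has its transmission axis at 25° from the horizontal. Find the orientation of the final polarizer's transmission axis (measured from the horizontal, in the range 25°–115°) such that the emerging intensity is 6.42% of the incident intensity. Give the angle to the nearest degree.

Unpolarized light through the first polarizer → I₁ = ½ I₀, now polarized at 25°.
Need I₂/I₀ = 0.0642, so cos²(θ − 25°) = 0.0642 / 0.5 = 0.1284.
θ − 25° = arccos(√0.1284) = 69.0°, giving θ ≈ 25 + 69.0 = 94.0°.

θ ≈ 94°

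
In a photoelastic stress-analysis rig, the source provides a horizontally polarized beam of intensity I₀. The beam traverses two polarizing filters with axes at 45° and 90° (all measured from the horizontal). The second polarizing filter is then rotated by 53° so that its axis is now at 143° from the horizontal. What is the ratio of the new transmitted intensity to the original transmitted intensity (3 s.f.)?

Before rotation:
I₁ = I₀ cos²(45° − 0°) = I₀ cos²(45°) = 0.5 I₀.
I₂ = I₁ cos²(90° − 45°) = 0.5 I₀ · cos²(45°) = 0.25 I₀.
After rotation:
I₁ = I₀ cos²(45° − 0°) = I₀ cos²(45°) = 0.5 I₀.
Angle between axes 1 and 2: 82°. I₂ = 0.5 I₀ · cos²(82°) = 0.009685 I₀.
Ratio = 0.009685 / 0.25 = 0.03874.

I_new/I_old ≈ 0.0387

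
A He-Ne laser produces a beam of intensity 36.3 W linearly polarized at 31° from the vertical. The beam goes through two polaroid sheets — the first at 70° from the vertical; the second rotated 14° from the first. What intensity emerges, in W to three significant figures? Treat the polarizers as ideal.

I₁ = 36.3 W · cos²(39°) = 21.92 W.
I₂ = I₁ · cos²(14°) = 21.92 · 0.9415 = 20.64 W.

I ≈ 20.6 W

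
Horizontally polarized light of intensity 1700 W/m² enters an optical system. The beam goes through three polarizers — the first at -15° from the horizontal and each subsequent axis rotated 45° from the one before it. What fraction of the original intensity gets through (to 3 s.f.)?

I/I₀ ≈ 0.233

I₁ = 1700 W/m² · cos²(15°) = 1586 W/m².
I₂ = I₁ · cos²(45°) = 1586 · 0.5 = 793.1 W/m².
I₃ = I₂ · cos²(45°) = 793.1 · 0.5 = 396.5 W/m².
Transmitted fraction = 0.2333.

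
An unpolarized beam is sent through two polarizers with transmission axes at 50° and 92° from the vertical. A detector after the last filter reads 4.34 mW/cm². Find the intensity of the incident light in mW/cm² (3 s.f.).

I₀ ≈ 15.7 mW/cm²

Unpolarized light through the first polarizer → I₁ = ½ I₀, now polarized at 50°.
I₂ = I₁ cos²(92° − 50°) = 0.5 I₀ · cos²(42°) = 0.2761 I₀.
So 4.34 mW/cm² = 0.2761 I₀, giving I₀ = 4.34/0.2761 = 15.72 mW/cm².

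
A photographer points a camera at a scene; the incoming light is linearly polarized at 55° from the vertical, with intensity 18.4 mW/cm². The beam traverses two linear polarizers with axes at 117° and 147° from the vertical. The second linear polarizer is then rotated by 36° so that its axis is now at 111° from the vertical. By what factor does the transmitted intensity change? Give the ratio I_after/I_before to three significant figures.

I_new/I_old ≈ 1.32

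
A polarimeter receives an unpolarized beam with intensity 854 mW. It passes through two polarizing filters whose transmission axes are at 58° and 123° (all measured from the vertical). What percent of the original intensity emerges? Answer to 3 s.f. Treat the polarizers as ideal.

≈ 8.93%

Unpolarized light through the first polarizer → I₁ = 854 mW/2 = 427 mW, polarized at 58°.
I₂ = I₁ · cos²(65°) = 427 · 0.1786 = 76.26 mW.
That is 8.93% of the incident intensity.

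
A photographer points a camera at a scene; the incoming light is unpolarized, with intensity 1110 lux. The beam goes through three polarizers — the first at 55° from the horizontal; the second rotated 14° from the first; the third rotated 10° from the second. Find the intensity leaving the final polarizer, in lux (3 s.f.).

Unpolarized light through the first polarizer → I₁ = 1110 lux/2 = 555 lux, polarized at 55°.
I₂ = I₁ · cos²(14°) = 555 · 0.9415 = 522.5 lux.
I₃ = I₂ · cos²(10°) = 522.5 · 0.9698 = 506.8 lux.

I ≈ 507 lux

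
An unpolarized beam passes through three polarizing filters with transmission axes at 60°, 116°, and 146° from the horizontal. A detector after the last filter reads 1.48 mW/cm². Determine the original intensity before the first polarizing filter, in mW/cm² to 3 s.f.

I₀ ≈ 12.6 mW/cm²

Unpolarized light through the first polarizer → I₁ = ½ I₀, now polarized at 60°.
I₂ = I₁ cos²(116° − 60°) = 0.5 I₀ · cos²(56°) = 0.1563 I₀.
I₃ = I₂ cos²(146° − 116°) = 0.1563 I₀ · cos²(30°) = 0.1173 I₀.
So 1.48 mW/cm² = 0.1173 I₀, giving I₀ = 1.48/0.1173 = 12.62 mW/cm².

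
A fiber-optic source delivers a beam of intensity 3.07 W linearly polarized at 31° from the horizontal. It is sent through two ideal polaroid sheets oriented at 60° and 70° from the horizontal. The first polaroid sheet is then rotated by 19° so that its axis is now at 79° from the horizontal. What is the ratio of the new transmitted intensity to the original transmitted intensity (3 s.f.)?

I_new/I_old ≈ 0.589

Before rotation:
By Malus's law, I₁ = I₀ cos²(60° − 31°) = I₀ cos²(29°) = 0.765 I₀.
I₂ = I₁ cos²(70° − 60°) = 0.765 I₀ · cos²(10°) = 0.7419 I₀.
After rotation:
I₁ = I₀ cos²(79° − 31°) = I₀ cos²(48°) = 0.4477 I₀.
I₂ = I₁ cos²(70° − 79°) = 0.4477 I₀ · cos²(9°) = 0.4368 I₀.
Ratio = 0.4368 / 0.7419 = 0.5887.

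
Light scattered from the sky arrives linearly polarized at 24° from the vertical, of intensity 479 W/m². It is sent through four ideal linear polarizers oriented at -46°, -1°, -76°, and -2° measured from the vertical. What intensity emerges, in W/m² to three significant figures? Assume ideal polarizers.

I ≈ 0.143 W/m²

I₁ = 479 W/m² · cos²(70°) = 56.03 W/m².
I₂ = I₁ · cos²(45°) = 56.03 · 0.5 = 28.02 W/m².
I₃ = I₂ · cos²(75°) = 28.02 · 0.06699 = 1.877 W/m².
I₄ = I₃ · cos²(74°) = 1.877 · 0.07598 = 0.1426 W/m².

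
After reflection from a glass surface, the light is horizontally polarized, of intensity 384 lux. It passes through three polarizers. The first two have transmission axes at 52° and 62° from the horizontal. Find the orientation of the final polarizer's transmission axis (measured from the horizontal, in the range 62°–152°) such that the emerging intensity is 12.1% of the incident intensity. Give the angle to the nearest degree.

By Malus's law, I₁ = I₀ cos²(52° − 0°) = I₀ cos²(52°) = 0.379 I₀.
I₂ = I₁ cos²(62° − 52°) = 0.379 I₀ · cos²(10°) = 0.3676 I₀.
Need I₃/I₀ = 0.121, so cos²(θ − 62°) = 0.121 / 0.3676 = 0.3292.
θ − 62° = arccos(√0.3292) = 55.0°, giving θ ≈ 62 + 55.0 = 117.0°.

θ ≈ 117°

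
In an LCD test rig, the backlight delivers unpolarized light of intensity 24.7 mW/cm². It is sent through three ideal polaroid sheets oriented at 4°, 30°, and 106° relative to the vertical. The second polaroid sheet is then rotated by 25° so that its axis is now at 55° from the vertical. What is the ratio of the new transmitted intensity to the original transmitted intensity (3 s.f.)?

Before rotation:
Unpolarized light through the first polarizer → I₁ = ½ I₀, now polarized at 4°.
I₂ = I₁ cos²(30° − 4°) = 0.5 I₀ · cos²(26°) = 0.4039 I₀.
I₃ = I₂ cos²(106° − 30°) = 0.4039 I₀ · cos²(76°) = 0.02364 I₀.
After rotation:
Unpolarized light through the first polarizer → I₁ = ½ I₀, now polarized at 4°.
I₂ = I₁ cos²(55° − 4°) = 0.5 I₀ · cos²(51°) = 0.198 I₀.
I₃ = I₂ cos²(106° − 55°) = 0.198 I₀ · cos²(51°) = 0.07843 I₀.
Ratio = 0.07843 / 0.02364 = 3.318.

I_new/I_old ≈ 3.32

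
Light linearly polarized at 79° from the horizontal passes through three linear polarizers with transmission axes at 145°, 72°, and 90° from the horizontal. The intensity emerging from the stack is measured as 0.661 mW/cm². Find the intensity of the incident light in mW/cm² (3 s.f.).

By Malus's law, I₁ = I₀ cos²(145° − 79°) = I₀ cos²(66°) = 0.1654 I₀.
I₂ = I₁ cos²(72° − 145°) = 0.1654 I₀ · cos²(73°) = 0.01414 I₀.
I₃ = I₂ cos²(90° − 72°) = 0.01414 I₀ · cos²(18°) = 0.01279 I₀.
So 0.661 mW/cm² = 0.01279 I₀, giving I₀ = 0.661/0.01279 = 51.68 mW/cm².

I₀ ≈ 51.7 mW/cm²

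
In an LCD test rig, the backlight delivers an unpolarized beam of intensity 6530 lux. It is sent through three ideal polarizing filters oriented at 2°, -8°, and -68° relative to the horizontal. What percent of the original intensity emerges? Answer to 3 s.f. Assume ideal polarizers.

Unpolarized light through the first polarizer → I₁ = 6530 lux/2 = 3265 lux, polarized at 2°.
I₂ = I₁ · cos²(10°) = 3265 · 0.9698 = 3167 lux.
I₃ = I₂ · cos²(60°) = 3167 · 0.25 = 791.6 lux.
That is 12.12% of the incident intensity.

≈ 12.1%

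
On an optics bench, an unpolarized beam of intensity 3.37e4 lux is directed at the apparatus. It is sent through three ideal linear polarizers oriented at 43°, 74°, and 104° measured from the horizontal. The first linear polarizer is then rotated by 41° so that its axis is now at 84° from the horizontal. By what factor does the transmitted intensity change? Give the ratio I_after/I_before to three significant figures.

Before rotation:
Unpolarized light through the first polarizer → I₁ = ½ I₀, now polarized at 43°.
I₂ = I₁ cos²(74° − 43°) = 0.5 I₀ · cos²(31°) = 0.3674 I₀.
I₃ = I₂ cos²(104° − 74°) = 0.3674 I₀ · cos²(30°) = 0.2755 I₀.
After rotation:
Unpolarized light through the first polarizer → I₁ = ½ I₀, now polarized at 84°.
I₂ = I₁ cos²(74° − 84°) = 0.5 I₀ · cos²(10°) = 0.4849 I₀.
I₃ = I₂ cos²(104° − 74°) = 0.4849 I₀ · cos²(30°) = 0.3637 I₀.
Ratio = 0.3637 / 0.2755 = 1.32.

I_new/I_old ≈ 1.32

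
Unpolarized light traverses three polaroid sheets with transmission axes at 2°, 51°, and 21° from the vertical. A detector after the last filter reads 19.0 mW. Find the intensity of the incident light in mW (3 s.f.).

Unpolarized light through the first polarizer → I₁ = ½ I₀, now polarized at 2°.
I₂ = I₁ cos²(51° − 2°) = 0.5 I₀ · cos²(49°) = 0.2152 I₀.
I₃ = I₂ cos²(21° − 51°) = 0.2152 I₀ · cos²(30°) = 0.1614 I₀.
So 19.0 mW = 0.1614 I₀, giving I₀ = 19.0/0.1614 = 117.7 mW.

I₀ ≈ 118 mW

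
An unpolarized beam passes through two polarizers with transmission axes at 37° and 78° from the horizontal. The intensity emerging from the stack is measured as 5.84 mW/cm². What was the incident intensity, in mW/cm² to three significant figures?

I₀ ≈ 20.5 mW/cm²

Unpolarized light through the first polarizer → I₁ = ½ I₀, now polarized at 37°.
I₂ = I₁ cos²(78° − 37°) = 0.5 I₀ · cos²(41°) = 0.2848 I₀.
So 5.84 mW/cm² = 0.2848 I₀, giving I₀ = 5.84/0.2848 = 20.51 mW/cm².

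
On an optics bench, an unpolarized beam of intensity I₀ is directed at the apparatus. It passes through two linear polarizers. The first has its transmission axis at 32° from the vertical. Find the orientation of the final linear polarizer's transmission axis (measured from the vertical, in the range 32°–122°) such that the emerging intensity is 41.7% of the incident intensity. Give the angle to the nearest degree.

θ ≈ 56°

Unpolarized light through the first polarizer → I₁ = ½ I₀, now polarized at 32°.
Need I₂/I₀ = 0.417, so cos²(θ − 32°) = 0.417 / 0.5 = 0.834.
θ − 32° = arccos(√0.834) = 24.0°, giving θ ≈ 32 + 24.0 = 56.0°.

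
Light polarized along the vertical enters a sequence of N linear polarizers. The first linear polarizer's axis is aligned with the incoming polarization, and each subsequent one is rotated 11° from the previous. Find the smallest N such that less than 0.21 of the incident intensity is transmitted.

N = 44

First polarizer is aligned with the polarization: full transmission.
Each further stage multiplies by cos²(11°) = 0.9636.
After N polarizers: T = 0.9636^(N−1). Require T < 0.21 ⇒ N−1 > ln(0.21)/ln(0.9636) = 42.08, so N−1 ≥ 43 and N = 44.
Check: N=44 gives T = 0.203 < 0.21; N=43 gives T = 0.2106.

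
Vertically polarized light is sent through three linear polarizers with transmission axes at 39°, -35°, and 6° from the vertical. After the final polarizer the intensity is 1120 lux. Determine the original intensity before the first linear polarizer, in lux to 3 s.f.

I₀ ≈ 4.29e4 lux

I₁ = I₀ cos²(39° − 0°) = I₀ cos²(39°) = 0.604 I₀.
I₂ = I₁ cos²(-35° − 39°) = 0.604 I₀ · cos²(74°) = 0.04589 I₀.
I₃ = I₂ cos²(6° + 35°) = 0.04589 I₀ · cos²(41°) = 0.02614 I₀.
So 1120 lux = 0.02614 I₀, giving I₀ = 1120/0.02614 = 4.285e+04 lux.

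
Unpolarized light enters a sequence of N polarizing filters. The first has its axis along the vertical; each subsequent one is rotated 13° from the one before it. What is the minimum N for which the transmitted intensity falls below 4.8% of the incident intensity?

First polarizer halves the unpolarized light: factor 1/2.
Each further stage multiplies by cos²(13°) = 0.9494.
After N polarizers: T = 0.5·0.9494^(N−1). Require T < 0.048 ⇒ N−1 > ln(0.048/0.5)/ln(0.9494) = 45.13, so N−1 ≥ 46 and N = 47.
Check: N=47 gives T = 0.04587 < 0.048; N=46 gives T = 0.04832.

N = 47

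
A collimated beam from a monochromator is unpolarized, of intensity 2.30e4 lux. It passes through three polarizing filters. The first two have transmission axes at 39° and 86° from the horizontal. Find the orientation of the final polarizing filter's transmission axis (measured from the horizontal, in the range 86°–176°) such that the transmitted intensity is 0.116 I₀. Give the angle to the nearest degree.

θ ≈ 131°

Unpolarized light through the first polarizer → I₁ = ½ I₀, now polarized at 39°.
I₂ = I₁ cos²(86° − 39°) = 0.5 I₀ · cos²(47°) = 0.2326 I₀.
Need I₃/I₀ = 0.116, so cos²(θ − 86°) = 0.116 / 0.2326 = 0.4988.
θ − 86° = arccos(√0.4988) = 45.1°, giving θ ≈ 86 + 45.1 = 131.1°.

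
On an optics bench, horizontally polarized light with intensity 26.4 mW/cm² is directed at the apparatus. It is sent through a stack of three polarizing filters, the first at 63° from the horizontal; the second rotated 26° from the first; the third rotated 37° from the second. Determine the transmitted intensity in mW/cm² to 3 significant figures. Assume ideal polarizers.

I ≈ 2.80 mW/cm²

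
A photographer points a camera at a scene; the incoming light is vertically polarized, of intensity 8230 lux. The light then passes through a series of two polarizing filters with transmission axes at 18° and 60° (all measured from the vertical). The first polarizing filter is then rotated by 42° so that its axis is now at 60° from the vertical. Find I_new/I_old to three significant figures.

I_new/I_old ≈ 0.500

Before rotation:
By Malus's law, I₁ = I₀ cos²(18° − 0°) = I₀ cos²(18°) = 0.9045 I₀.
I₂ = I₁ cos²(60° − 18°) = 0.9045 I₀ · cos²(42°) = 0.4995 I₀.
After rotation:
I₁ = I₀ cos²(60° − 0°) = I₀ cos²(60°) = 0.25 I₀.
I₂ = I₁ cos²(60° − 60°) = 0.25 I₀ · cos²(0°) = 0.25 I₀.
Ratio = 0.25 / 0.4995 = 0.5005.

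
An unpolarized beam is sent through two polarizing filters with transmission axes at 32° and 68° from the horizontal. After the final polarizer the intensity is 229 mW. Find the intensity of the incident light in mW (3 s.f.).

I₀ ≈ 700 mW

Unpolarized light through the first polarizer → I₁ = ½ I₀, now polarized at 32°.
I₂ = I₁ cos²(68° − 32°) = 0.5 I₀ · cos²(36°) = 0.3273 I₀.
So 229 mW = 0.3273 I₀, giving I₀ = 229/0.3273 = 699.8 mW.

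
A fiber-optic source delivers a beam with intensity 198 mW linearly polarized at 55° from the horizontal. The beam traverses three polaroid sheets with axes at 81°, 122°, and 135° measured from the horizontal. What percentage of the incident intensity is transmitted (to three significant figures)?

≈ 43.7%

I₁ = 198 mW · cos²(26°) = 160 mW.
I₂ = I₁ · cos²(41°) = 160 · 0.5696 = 91.11 mW.
I₃ = I₂ · cos²(13°) = 91.11 · 0.9494 = 86.5 mW.
That is 43.68% of the incident intensity.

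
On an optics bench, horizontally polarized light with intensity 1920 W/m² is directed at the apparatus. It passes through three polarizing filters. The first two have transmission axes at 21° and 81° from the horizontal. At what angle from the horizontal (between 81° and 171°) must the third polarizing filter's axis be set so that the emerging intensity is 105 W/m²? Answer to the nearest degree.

θ ≈ 141°

I₁ = I₀ cos²(21° − 0°) = I₀ cos²(21°) = 0.8716 I₀.
I₂ = I₁ cos²(81° − 21°) = 0.8716 I₀ · cos²(60°) = 0.2179 I₀.
Target fraction: 105 / 1920 W/m² = 0.05469 of I₀.
Need I₃/I₀ = 0.05469, so cos²(θ − 81°) = 0.05469 / 0.2179 = 0.251.
θ − 81° = arccos(√0.251) = 59.9°, giving θ ≈ 81 + 59.9 = 140.9°.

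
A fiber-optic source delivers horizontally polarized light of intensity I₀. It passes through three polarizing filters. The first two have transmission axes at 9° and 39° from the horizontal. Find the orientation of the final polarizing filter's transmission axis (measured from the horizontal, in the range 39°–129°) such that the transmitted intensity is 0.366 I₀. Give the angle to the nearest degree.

θ ≈ 84°

I₁ = I₀ cos²(9° − 0°) = I₀ cos²(9°) = 0.9755 I₀.
I₂ = I₁ cos²(39° − 9°) = 0.9755 I₀ · cos²(30°) = 0.7316 I₀.
Need I₃/I₀ = 0.366, so cos²(θ − 39°) = 0.366 / 0.7316 = 0.5002.
θ − 39° = arccos(√0.5002) = 45.0°, giving θ ≈ 39 + 45.0 = 84.0°.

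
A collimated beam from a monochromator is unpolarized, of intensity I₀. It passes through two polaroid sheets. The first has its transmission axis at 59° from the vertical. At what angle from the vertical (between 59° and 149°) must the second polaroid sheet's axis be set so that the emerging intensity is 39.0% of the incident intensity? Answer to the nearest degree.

θ ≈ 87°

Unpolarized light through the first polarizer → I₁ = ½ I₀, now polarized at 59°.
Need I₂/I₀ = 0.39, so cos²(θ − 59°) = 0.39 / 0.5 = 0.78.
θ − 59° = arccos(√0.78) = 28.0°, giving θ ≈ 59 + 28.0 = 87.0°.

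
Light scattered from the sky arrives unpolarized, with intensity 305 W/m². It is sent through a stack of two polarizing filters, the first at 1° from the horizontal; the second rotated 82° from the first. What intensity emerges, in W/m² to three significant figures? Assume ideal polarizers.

Unpolarized light through the first polarizer → I₁ = 305 W/m²/2 = 152.5 W/m², polarized at 1°.
I₂ = I₁ · cos²(82°) = 152.5 · 0.01937 = 2.954 W/m².

I ≈ 2.95 W/m²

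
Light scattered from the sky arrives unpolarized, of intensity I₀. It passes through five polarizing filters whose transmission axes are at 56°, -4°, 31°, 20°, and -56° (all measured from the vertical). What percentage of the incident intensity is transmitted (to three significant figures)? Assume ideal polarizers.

≈ 0.473%

Unpolarized light through the first polarizer → I₁ = ½ I₀, now polarized at 56°.
I₂ = I₁ cos²(-4° − 56°) = 0.5 I₀ · cos²(60°) = 0.125 I₀.
I₃ = I₂ cos²(31° + 4°) = 0.125 I₀ · cos²(35°) = 0.08388 I₀.
I₄ = I₃ cos²(20° − 31°) = 0.08388 I₀ · cos²(11°) = 0.08082 I₀.
I₅ = I₄ cos²(-56° − 20°) = 0.08082 I₀ · cos²(76°) = 0.00473 I₀.
That is 0.473% of the incident intensity.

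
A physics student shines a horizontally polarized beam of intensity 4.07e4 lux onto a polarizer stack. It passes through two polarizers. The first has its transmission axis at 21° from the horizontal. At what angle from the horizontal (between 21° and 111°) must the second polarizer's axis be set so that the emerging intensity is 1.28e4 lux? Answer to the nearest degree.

By Malus's law, I₁ = I₀ cos²(21° − 0°) = I₀ cos²(21°) = 0.8716 I₀.
Target fraction: 1.28e4 / 4.07e4 lux = 0.3145 of I₀.
Need I₂/I₀ = 0.3145, so cos²(θ − 21°) = 0.3145 / 0.8716 = 0.3608.
θ − 21° = arccos(√0.3608) = 53.1°, giving θ ≈ 21 + 53.1 = 74.1°.

θ ≈ 74°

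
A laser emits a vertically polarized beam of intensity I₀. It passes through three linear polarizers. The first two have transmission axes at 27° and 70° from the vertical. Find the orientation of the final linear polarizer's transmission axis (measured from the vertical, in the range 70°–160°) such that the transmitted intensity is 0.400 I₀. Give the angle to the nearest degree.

θ ≈ 84°

By Malus's law, I₁ = I₀ cos²(27° − 0°) = I₀ cos²(27°) = 0.7939 I₀.
I₂ = I₁ cos²(70° − 27°) = 0.7939 I₀ · cos²(43°) = 0.4246 I₀.
Need I₃/I₀ = 0.4, so cos²(θ − 70°) = 0.4 / 0.4246 = 0.942.
θ − 70° = arccos(√0.942) = 13.9°, giving θ ≈ 70 + 13.9 = 83.9°.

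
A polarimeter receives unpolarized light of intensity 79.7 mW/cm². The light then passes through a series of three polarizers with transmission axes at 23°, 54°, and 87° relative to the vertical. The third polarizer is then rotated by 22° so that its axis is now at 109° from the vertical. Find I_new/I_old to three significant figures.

I_new/I_old ≈ 0.468

Before rotation:
Unpolarized light through the first polarizer → I₁ = ½ I₀, now polarized at 23°.
I₂ = I₁ cos²(54° − 23°) = 0.5 I₀ · cos²(31°) = 0.3674 I₀.
I₃ = I₂ cos²(87° − 54°) = 0.3674 I₀ · cos²(33°) = 0.2584 I₀.
After rotation:
Unpolarized light through the first polarizer → I₁ = ½ I₀, now polarized at 23°.
I₂ = I₁ cos²(54° − 23°) = 0.5 I₀ · cos²(31°) = 0.3674 I₀.
I₃ = I₂ cos²(109° − 54°) = 0.3674 I₀ · cos²(55°) = 0.1209 I₀.
Ratio = 0.1209 / 0.2584 = 0.4677.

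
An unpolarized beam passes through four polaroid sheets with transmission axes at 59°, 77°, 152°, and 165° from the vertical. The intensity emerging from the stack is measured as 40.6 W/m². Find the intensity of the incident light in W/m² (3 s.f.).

Unpolarized light through the first polarizer → I₁ = ½ I₀, now polarized at 59°.
I₂ = I₁ cos²(77° − 59°) = 0.5 I₀ · cos²(18°) = 0.4523 I₀.
I₃ = I₂ cos²(152° − 77°) = 0.4523 I₀ · cos²(75°) = 0.0303 I₀.
I₄ = I₃ cos²(165° − 152°) = 0.0303 I₀ · cos²(13°) = 0.02876 I₀.
So 40.6 W/m² = 0.02876 I₀, giving I₀ = 40.6/0.02876 = 1412 W/m².

I₀ ≈ 1410 W/m²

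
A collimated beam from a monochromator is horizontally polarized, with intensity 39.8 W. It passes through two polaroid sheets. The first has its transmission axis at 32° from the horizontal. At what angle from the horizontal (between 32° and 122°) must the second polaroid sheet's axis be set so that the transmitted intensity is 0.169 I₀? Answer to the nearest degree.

I₁ = I₀ cos²(32° − 0°) = I₀ cos²(32°) = 0.7192 I₀.
Need I₂/I₀ = 0.169, so cos²(θ − 32°) = 0.169 / 0.7192 = 0.235.
θ − 32° = arccos(√0.235) = 61.0°, giving θ ≈ 32 + 61.0 = 93.0°.

θ ≈ 93°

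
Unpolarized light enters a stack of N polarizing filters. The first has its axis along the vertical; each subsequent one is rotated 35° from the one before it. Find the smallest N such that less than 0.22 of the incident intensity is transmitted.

First polarizer halves the unpolarized light: factor 1/2.
Each further stage multiplies by cos²(35°) = 0.671.
After N polarizers: T = 0.5·0.671^(N−1). Require T < 0.22 ⇒ N−1 > ln(0.22/0.5)/ln(0.671) = 2.06, so N−1 ≥ 3 and N = 4.
Check: N=4 gives T = 0.1511 < 0.22; N=3 gives T = 0.2251.

N = 4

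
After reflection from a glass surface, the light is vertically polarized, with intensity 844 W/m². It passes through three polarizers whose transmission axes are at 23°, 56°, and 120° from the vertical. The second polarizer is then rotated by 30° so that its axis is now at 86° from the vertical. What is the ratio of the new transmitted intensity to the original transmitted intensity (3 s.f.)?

I_new/I_old ≈ 1.05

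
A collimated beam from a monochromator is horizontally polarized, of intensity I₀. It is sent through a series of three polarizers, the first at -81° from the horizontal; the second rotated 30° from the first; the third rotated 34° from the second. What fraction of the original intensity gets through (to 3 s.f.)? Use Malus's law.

≈ 0.0126 I₀

By Malus's law, I₁ = I₀ cos²(-81° − 0°) = I₀ cos²(81°) = 0.02447 I₀.
I₂ = I₁ cos²(30°) = 0.02447 · 0.75 I₀ = 0.01835 I₀.
I₃ = I₂ cos²(34°) = 0.01835 · 0.6873 I₀ = 0.01261 I₀.
Transmitted fraction = 0.01261.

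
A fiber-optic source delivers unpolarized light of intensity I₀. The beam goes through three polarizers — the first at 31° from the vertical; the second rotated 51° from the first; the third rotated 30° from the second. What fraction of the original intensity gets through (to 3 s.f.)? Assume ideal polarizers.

≈ 0.149 I₀

Unpolarized light through the first polarizer → I₁ = ½ I₀, now polarized at 31°.
I₂ = I₁ cos²(51°) = 0.5 · 0.396 I₀ = 0.198 I₀.
I₃ = I₂ cos²(30°) = 0.198 · 0.75 I₀ = 0.1485 I₀.
Transmitted fraction = 0.1485.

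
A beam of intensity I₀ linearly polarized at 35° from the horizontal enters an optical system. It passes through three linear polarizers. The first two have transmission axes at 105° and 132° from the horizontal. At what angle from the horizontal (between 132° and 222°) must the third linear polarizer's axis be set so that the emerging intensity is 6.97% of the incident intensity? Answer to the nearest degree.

θ ≈ 162°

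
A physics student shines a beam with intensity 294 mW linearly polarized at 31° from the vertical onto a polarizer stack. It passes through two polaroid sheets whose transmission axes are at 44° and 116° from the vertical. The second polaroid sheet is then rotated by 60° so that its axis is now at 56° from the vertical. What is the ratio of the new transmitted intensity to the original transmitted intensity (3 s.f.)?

I_new/I_old ≈ 10.0

Before rotation:
I₁ = I₀ cos²(44° − 31°) = I₀ cos²(13°) = 0.9494 I₀.
I₂ = I₁ cos²(116° − 44°) = 0.9494 I₀ · cos²(72°) = 0.09066 I₀.
After rotation:
I₁ = I₀ cos²(44° − 31°) = I₀ cos²(13°) = 0.9494 I₀.
I₂ = I₁ cos²(56° − 44°) = 0.9494 I₀ · cos²(12°) = 0.9084 I₀.
Ratio = 0.9084 / 0.09066 = 10.02.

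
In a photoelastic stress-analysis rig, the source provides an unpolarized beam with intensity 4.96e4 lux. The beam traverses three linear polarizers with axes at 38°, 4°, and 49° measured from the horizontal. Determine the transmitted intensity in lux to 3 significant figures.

I ≈ 8520 lux

Unpolarized light through the first polarizer → I₁ = 4.96e4 lux/2 = 2.48e+04 lux, polarized at 38°.
I₂ = I₁ · cos²(34°) = 2.48e+04 · 0.6873 = 1.705e+04 lux.
I₃ = I₂ · cos²(45°) = 1.705e+04 · 0.5 = 8523 lux.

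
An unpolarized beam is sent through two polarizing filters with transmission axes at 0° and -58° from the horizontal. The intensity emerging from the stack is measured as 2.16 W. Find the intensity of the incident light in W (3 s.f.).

I₀ ≈ 15.4 W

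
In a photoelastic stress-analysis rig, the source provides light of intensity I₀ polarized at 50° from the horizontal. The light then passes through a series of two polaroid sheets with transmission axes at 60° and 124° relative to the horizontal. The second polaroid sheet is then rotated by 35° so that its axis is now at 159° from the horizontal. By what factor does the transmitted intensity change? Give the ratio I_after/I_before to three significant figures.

Before rotation:
By Malus's law, I₁ = I₀ cos²(60° − 50°) = I₀ cos²(10°) = 0.9698 I₀.
I₂ = I₁ cos²(124° − 60°) = 0.9698 I₀ · cos²(64°) = 0.1864 I₀.
After rotation:
I₁ = I₀ cos²(60° − 50°) = I₀ cos²(10°) = 0.9698 I₀.
Angle between axes 1 and 2: 81°. I₂ = 0.9698 I₀ · cos²(81°) = 0.02373 I₀.
Ratio = 0.02373 / 0.1864 = 0.1273.

I_new/I_old ≈ 0.127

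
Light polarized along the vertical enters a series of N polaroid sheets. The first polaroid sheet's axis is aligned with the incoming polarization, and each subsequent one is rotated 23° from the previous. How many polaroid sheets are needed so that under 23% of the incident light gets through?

N = 10

First polarizer is aligned with the polarization: full transmission.
Each further stage multiplies by cos²(23°) = 0.8473.
After N polarizers: T = 0.8473^(N−1). Require T < 0.23 ⇒ N−1 > ln(0.23)/ln(0.8473) = 8.87, so N−1 ≥ 9 and N = 10.
Check: N=10 gives T = 0.2251 < 0.23; N=9 gives T = 0.2657.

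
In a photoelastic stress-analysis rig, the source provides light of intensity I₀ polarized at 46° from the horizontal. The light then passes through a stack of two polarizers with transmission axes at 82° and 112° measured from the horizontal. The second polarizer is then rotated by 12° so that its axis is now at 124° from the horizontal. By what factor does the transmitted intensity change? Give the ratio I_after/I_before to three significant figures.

I_new/I_old ≈ 0.736

Before rotation:
I₁ = I₀ cos²(82° − 46°) = I₀ cos²(36°) = 0.6545 I₀.
I₂ = I₁ cos²(112° − 82°) = 0.6545 I₀ · cos²(30°) = 0.4909 I₀.
After rotation:
I₁ = I₀ cos²(82° − 46°) = I₀ cos²(36°) = 0.6545 I₀.
I₂ = I₁ cos²(124° − 82°) = 0.6545 I₀ · cos²(42°) = 0.3615 I₀.
Ratio = 0.3615 / 0.4909 = 0.7364.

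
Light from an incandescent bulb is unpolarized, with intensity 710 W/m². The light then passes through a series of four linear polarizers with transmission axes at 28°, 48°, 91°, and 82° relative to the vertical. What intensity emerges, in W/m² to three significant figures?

I ≈ 164 W/m²

Unpolarized light through the first polarizer → I₁ = 710 W/m²/2 = 355 W/m², polarized at 28°.
I₂ = I₁ · cos²(20°) = 355 · 0.883 = 313.5 W/m².
I₃ = I₂ · cos²(43°) = 313.5 · 0.5349 = 167.7 W/m².
I₄ = I₃ · cos²(9°) = 167.7 · 0.9755 = 163.6 W/m².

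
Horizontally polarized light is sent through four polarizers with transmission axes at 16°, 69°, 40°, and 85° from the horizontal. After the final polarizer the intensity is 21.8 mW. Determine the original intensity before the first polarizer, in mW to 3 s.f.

I₀ ≈ 170 mW

I₁ = I₀ cos²(16° − 0°) = I₀ cos²(16°) = 0.924 I₀.
I₂ = I₁ cos²(69° − 16°) = 0.924 I₀ · cos²(53°) = 0.3347 I₀.
I₃ = I₂ cos²(40° − 69°) = 0.3347 I₀ · cos²(29°) = 0.256 I₀.
I₄ = I₃ cos²(85° − 40°) = 0.256 I₀ · cos²(45°) = 0.128 I₀.
So 21.8 mW = 0.128 I₀, giving I₀ = 21.8/0.128 = 170.3 mW.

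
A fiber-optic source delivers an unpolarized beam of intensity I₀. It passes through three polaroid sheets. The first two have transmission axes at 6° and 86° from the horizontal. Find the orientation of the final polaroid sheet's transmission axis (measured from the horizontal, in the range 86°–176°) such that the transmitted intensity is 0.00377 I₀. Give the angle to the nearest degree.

θ ≈ 146°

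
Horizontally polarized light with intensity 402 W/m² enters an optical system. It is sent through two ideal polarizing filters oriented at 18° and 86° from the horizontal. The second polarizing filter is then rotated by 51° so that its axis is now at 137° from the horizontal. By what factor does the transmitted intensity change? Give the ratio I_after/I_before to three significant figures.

Before rotation:
I₁ = I₀ cos²(18° − 0°) = I₀ cos²(18°) = 0.9045 I₀.
I₂ = I₁ cos²(86° − 18°) = 0.9045 I₀ · cos²(68°) = 0.1269 I₀.
After rotation:
I₁ = I₀ cos²(18° − 0°) = I₀ cos²(18°) = 0.9045 I₀.
Angle between axes 1 and 2: 61°. I₂ = 0.9045 I₀ · cos²(61°) = 0.2126 I₀.
Ratio = 0.2126 / 0.1269 = 1.675.

I_new/I_old ≈ 1.67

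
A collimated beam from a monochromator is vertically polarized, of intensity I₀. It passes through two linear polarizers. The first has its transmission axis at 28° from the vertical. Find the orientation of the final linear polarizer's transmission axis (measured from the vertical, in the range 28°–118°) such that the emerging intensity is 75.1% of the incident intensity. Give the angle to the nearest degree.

θ ≈ 39°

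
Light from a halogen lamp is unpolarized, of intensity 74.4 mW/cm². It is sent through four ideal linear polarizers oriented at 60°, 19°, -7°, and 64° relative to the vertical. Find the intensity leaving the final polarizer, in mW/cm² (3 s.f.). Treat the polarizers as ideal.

I ≈ 1.81 mW/cm²

Unpolarized light through the first polarizer → I₁ = 74.4 mW/cm²/2 = 37.2 mW/cm², polarized at 60°.
I₂ = I₁ · cos²(41°) = 37.2 · 0.5696 = 21.19 mW/cm².
I₃ = I₂ · cos²(26°) = 21.19 · 0.8078 = 17.12 mW/cm².
I₄ = I₃ · cos²(71°) = 17.12 · 0.106 = 1.814 mW/cm².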